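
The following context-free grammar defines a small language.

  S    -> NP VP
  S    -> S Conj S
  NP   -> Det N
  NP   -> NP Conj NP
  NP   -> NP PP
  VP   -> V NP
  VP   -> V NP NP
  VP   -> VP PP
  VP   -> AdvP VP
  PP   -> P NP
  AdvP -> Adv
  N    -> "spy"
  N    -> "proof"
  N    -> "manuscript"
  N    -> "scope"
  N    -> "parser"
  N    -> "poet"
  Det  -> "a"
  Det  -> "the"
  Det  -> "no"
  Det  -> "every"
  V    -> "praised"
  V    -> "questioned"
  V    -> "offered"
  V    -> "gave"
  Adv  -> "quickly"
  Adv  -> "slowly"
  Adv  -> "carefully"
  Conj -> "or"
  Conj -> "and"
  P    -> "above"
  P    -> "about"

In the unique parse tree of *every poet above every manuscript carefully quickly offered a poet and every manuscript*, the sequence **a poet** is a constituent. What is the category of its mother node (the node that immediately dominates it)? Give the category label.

S
  NP
    NP
      Det: every
      N: poet
    PP
      P: above
      NP
        Det: every
        N: manuscript
  VP
    AdvP
      Adv: carefully
    VP
      AdvP
        Adv: quickly
      VP
        V: offered
        NP
          NP
            Det: a
            N: poet
          Conj: and
          NP
            Det: every
            N: manuscript
The span 'a poet' is the NP node built by NP → Det N.
Its mother is the NP built by NP → NP Conj NP.

NP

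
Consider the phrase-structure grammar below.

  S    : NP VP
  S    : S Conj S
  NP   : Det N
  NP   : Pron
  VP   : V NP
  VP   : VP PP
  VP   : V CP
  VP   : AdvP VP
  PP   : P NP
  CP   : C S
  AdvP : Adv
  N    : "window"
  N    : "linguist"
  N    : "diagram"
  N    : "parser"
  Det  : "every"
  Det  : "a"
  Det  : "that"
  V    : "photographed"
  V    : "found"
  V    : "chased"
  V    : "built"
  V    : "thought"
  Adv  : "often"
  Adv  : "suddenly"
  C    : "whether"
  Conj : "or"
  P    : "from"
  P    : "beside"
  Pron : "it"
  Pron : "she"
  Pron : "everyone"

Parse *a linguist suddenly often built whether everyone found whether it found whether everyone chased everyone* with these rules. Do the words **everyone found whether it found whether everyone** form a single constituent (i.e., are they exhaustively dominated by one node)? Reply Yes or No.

[S [NP [Det a] [N linguist]] [VP [AdvP [Adv suddenly]] [VP [AdvP [Adv often]] [VP [V built] [CP [C whether] [S [NP [Pron everyone]] [VP [V found] [CP [C whether] [S [NP [Pron it]] [VP [V found] [CP [C whether] [S [NP [Pron everyone]] [VP [V chased] [NP [Pron everyone]]]]]]]]]]]]]]]
The smallest constituent containing 'everyone found whether it found whether everyone' is the S spanning 'everyone found whether it found whether everyone chased everyone'; no single node in the tree dominates exactly the given words.

No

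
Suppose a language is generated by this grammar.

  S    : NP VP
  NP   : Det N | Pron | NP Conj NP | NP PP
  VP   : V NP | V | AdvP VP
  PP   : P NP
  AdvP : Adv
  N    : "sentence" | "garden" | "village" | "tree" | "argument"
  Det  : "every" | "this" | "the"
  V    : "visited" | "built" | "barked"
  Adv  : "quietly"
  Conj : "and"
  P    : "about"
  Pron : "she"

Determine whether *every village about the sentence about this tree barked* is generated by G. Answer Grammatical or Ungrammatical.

Grammatical

[S [NP [NP [Det every] [N village]] [PP [P about] [NP [NP [Det the] [N sentence]] [PP [P about] [NP [Det this] [N tree]]]]]] [VP [V barked]]]
Each bracket corresponds to one application of a listed rule, so the string is derivable from S.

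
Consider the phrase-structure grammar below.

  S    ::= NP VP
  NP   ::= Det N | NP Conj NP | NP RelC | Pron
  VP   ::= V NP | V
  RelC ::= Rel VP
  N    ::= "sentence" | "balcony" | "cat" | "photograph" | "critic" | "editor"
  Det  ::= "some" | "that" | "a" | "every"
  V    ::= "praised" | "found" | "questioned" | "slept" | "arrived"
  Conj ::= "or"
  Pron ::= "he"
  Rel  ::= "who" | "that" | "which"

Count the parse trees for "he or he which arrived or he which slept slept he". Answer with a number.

Two of the 7 distinct bracketings:
[S [NP [NP [Pron he]] [Conj or] [NP [NP [NP [Pron he]] [RelC [Rel which] [VP [V arrived]]]] [Conj or] [NP [NP [Pron he]] [RelC [Rel which] [VP [V slept]]]]]] [VP [V slept] [NP [Pron he]]]]
[S [NP [NP [Pron he]] [Conj or] [NP [NP [NP [NP [Pron he]] [RelC [Rel which] [VP [V arrived]]]] [Conj or] [NP [Pron he]]] [RelC [Rel which] [VP [V slept]]]]] [VP [V slept] [NP [Pron he]]]]
The trees differ in how a recursive rule is bracketed over the same span.

7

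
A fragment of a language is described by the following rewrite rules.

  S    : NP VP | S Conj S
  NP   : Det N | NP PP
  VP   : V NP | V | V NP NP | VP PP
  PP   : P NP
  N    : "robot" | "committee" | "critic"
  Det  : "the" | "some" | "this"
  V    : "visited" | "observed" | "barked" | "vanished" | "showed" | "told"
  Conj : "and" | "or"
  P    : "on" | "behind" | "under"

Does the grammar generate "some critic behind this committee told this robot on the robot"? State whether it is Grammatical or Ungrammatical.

Grammatical

[S [NP [NP [Det some] [N critic]] [PP [P behind] [NP [Det this] [N committee]]]] [VP [V told] [NP [NP [Det this] [N robot]] [PP [P on] [NP [Det the] [N robot]]]]]]
Each bracket corresponds to one application of a listed rule, so the string is derivable from S.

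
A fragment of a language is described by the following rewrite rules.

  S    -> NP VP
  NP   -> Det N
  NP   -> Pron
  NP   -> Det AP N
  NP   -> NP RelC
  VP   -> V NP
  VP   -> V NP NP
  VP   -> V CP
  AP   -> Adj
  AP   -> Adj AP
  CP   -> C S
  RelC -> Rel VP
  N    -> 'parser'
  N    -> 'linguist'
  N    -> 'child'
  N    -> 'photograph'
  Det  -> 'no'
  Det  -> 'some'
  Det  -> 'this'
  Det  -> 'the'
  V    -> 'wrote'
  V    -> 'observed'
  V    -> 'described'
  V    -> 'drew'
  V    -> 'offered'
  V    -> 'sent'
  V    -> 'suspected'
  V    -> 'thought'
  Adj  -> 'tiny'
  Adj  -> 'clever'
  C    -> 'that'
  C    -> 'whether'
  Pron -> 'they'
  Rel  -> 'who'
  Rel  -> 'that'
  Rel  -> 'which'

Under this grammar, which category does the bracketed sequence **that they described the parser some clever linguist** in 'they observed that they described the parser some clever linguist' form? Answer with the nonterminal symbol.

CP

[S [NP [Pron they]] [VP [V observed] [CP [C that] [S [NP [Pron they]] [VP [V described] [NP [Det the] [N parser]] [NP [Det some] [AP [Adj clever]] [N linguist]]]]]]]
The span 'that they described the parser some clever linguist' is the CP node built by CP → C S.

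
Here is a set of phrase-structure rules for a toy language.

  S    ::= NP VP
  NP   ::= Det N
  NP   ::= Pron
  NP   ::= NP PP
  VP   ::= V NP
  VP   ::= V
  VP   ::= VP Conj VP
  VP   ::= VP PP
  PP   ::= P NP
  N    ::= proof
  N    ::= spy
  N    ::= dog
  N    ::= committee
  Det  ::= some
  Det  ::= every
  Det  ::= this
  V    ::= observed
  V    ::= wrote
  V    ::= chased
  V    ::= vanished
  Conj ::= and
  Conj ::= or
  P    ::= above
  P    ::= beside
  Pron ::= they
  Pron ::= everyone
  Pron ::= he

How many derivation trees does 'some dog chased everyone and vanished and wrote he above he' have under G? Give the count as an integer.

7

Two of the 7 distinct bracketings:
[S [NP [Det some] [N dog]] [VP [VP [V chased] [NP [Pron everyone]]] [Conj and] [VP [VP [V vanished]] [Conj and] [VP [V wrote] [NP [NP [Pron he]] [PP [P above] [NP [Pron he]]]]]]]]
[S [NP [Det some] [N dog]] [VP [VP [V chased] [NP [Pron everyone]]] [Conj and] [VP [VP [V vanished]] [Conj and] [VP [VP [V wrote] [NP [Pron he]]] [PP [P above] [NP [Pron he]]]]]]]
The difference turns on whether NP → NP PP is used at the relevant span, versus an alternative expansion of NP.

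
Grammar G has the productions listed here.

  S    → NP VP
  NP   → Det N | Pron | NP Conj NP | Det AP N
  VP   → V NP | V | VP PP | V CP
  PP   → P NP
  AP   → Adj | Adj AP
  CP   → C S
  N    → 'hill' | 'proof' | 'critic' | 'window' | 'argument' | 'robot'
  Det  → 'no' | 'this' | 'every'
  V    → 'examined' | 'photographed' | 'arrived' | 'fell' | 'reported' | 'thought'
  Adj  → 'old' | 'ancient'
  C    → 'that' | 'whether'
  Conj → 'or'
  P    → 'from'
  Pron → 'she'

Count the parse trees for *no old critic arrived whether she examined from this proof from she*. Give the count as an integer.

Two of the 3 distinct bracketings:
[S [NP [Det no] [AP [Adj old]] [N critic]] [VP [VP [VP [V arrived] [CP [C whether] [S [NP [Pron she]] [VP [V examined]]]]] [PP [P from] [NP [Det this] [N proof]]]] [PP [P from] [NP [Pron she]]]]]
[S [NP [Det no] [AP [Adj old]] [N critic]] [VP [VP [V arrived] [CP [C whether] [S [NP [Pron she]] [VP [VP [V examined]] [PP [P from] [NP [Det this] [N proof]]]]]]] [PP [P from] [NP [Pron she]]]]]
The trees differ in how a recursive rule is bracketed over the same span.

3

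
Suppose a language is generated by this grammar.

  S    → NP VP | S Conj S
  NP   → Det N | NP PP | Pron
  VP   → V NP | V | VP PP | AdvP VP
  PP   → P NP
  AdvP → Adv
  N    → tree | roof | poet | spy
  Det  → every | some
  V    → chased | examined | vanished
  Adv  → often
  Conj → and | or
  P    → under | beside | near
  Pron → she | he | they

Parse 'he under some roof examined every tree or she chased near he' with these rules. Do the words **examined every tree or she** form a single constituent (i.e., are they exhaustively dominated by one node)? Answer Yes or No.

[S [S [NP [NP [Pron he]] [PP [P under] [NP [Det some] [N roof]]]] [VP [V examined] [NP [Det every] [N tree]]]] [Conj or] [S [NP [Pron she]] [VP [VP [V chased]] [PP [P near] [NP [Pron he]]]]]]
The smallest constituent containing 'examined every tree or she' is the S spanning 'he under some roof examined every tree or she chased near he'; no single node in the tree dominates exactly the given words.

No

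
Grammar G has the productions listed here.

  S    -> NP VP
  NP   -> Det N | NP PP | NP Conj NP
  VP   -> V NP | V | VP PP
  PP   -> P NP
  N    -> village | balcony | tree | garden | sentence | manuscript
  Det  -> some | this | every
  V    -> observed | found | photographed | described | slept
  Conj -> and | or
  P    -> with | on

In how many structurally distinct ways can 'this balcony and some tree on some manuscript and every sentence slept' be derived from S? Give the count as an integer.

5

Two of the 5 distinct bracketings:
[S [NP [NP [NP [Det this] [N balcony]] [Conj and] [NP [Det some] [N tree]]] [PP [P on] [NP [NP [Det some] [N manuscript]] [Conj and] [NP [Det every] [N sentence]]]]] [VP [V slept]]]
[S [NP [NP [Det this] [N balcony]] [Conj and] [NP [NP [Det some] [N tree]] [PP [P on] [NP [NP [Det some] [N manuscript]] [Conj and] [NP [Det every] [N sentence]]]]]] [VP [V slept]]]
The trees differ in how a recursive rule is bracketed over the same span.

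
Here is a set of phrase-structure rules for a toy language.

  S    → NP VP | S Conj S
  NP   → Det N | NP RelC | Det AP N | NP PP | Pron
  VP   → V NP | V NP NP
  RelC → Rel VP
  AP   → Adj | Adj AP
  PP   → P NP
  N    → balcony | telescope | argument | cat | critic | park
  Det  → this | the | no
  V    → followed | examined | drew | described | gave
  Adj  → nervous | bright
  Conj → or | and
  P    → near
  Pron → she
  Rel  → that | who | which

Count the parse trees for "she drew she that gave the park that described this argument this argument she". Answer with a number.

4

Two of the 4 distinct bracketings:
[S [NP [Pron she]] [VP [V drew] [NP [NP [Pron she]] [RelC [Rel that] [VP [V gave] [NP [NP [Det the] [N park]] [RelC [Rel that] [VP [V described] [NP [Det this] [N argument]] [NP [Det this] [N argument]]]]] [NP [Pron she]]]]]]]
[S [NP [Pron she]] [VP [V drew] [NP [NP [Pron she]] [RelC [Rel that] [VP [V gave] [NP [NP [Det the] [N park]] [RelC [Rel that] [VP [V described] [NP [Det this] [N argument]] [NP [Det this] [N argument]]]]]]]] [NP [Pron she]]]]
The trees differ in how a recursive rule is bracketed over the same span.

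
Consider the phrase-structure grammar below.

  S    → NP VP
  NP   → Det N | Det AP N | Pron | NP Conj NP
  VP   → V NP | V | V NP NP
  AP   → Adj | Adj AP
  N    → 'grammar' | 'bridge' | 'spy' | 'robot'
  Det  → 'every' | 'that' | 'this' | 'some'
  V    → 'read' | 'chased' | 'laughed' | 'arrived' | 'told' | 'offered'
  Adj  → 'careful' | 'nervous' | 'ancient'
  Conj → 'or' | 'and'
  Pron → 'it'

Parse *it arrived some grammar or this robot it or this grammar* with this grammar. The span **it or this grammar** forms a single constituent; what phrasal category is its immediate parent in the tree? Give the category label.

S
  NP
    Pron: it
  VP
    V: arrived
    NP
      NP
        Det: some
        N: grammar
      Conj: or
      NP
        Det: this
        N: robot
    NP
      NP
        Pron: it
      Conj: or
      NP
        Det: this
        N: grammar
The span 'it or this grammar' is the NP node built by NP → NP Conj NP.
Its mother is the VP built by VP → V NP NP.

VP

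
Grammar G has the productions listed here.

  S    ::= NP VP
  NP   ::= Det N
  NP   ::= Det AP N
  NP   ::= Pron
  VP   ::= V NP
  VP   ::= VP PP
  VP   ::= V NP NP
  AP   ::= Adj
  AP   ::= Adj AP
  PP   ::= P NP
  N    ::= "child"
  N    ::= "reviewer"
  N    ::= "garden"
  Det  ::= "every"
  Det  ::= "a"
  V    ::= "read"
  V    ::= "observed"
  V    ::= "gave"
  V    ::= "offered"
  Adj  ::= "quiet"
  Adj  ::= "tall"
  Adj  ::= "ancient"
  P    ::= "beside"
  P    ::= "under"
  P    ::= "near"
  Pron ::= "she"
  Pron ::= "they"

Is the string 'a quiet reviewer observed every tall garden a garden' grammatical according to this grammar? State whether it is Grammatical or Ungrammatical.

Grammatical

[S [NP [Det a] [AP [Adj quiet]] [N reviewer]] [VP [V observed] [NP [Det every] [AP [Adj tall]] [N garden]] [NP [Det a] [N garden]]]]
The bracketing above is licensed at every node by one of the given productions, with S at the root.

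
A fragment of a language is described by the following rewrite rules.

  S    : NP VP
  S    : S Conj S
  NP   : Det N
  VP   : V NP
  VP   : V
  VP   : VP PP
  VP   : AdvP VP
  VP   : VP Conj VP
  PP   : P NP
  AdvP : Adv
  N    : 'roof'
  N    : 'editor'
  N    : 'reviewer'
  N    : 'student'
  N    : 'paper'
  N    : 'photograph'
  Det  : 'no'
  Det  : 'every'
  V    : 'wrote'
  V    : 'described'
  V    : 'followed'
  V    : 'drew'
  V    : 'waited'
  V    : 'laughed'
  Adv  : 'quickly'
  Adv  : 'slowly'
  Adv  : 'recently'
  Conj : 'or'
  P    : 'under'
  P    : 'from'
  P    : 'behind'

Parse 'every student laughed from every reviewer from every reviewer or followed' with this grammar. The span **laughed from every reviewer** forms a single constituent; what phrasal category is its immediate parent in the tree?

S
  NP
    Det: every
    N: student
  VP
    VP
      VP
        VP
          V: laughed
        PP
          P: from
          NP
            Det: every
            N: reviewer
      PP
        P: from
        NP
          Det: every
          N: reviewer
    Conj: or
    VP
      V: followed
The span 'laughed from every reviewer' is the VP node built by VP → VP PP.
Its mother is the VP built by VP → VP PP.

VP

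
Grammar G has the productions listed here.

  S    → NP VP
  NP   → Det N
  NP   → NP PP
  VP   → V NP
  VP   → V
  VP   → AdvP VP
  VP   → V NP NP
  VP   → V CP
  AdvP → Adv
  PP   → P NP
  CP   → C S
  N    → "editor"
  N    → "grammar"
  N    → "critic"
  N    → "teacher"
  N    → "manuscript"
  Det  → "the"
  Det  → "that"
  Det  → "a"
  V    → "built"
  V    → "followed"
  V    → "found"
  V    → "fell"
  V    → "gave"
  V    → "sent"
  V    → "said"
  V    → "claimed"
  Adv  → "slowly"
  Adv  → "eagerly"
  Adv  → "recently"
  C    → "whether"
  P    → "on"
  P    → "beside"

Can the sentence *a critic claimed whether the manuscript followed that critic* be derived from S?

Grammatical

[S [NP [Det a] [N critic]] [VP [V claimed] [CP [C whether] [S [NP [Det the] [N manuscript]] [VP [V followed] [NP [Det that] [N critic]]]]]]]
Every word is introduced by a lexical rule and the phrasal rules combine the resulting categories into a single S.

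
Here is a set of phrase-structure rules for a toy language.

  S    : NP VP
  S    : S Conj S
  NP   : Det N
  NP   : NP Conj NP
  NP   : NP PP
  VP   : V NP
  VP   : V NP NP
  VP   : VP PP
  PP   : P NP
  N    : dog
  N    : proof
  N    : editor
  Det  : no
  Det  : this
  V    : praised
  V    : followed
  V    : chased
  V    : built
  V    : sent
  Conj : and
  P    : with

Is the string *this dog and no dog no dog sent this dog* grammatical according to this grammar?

Ungrammatical

For S → NP VP, every NP-prefix leaves a non-VP remainder: after 'this dog' the remainder is not a VP; after 'this dog and no dog' the remainder is not a VP. The alternative S rule S → S Conj S likewise has no satisfying split.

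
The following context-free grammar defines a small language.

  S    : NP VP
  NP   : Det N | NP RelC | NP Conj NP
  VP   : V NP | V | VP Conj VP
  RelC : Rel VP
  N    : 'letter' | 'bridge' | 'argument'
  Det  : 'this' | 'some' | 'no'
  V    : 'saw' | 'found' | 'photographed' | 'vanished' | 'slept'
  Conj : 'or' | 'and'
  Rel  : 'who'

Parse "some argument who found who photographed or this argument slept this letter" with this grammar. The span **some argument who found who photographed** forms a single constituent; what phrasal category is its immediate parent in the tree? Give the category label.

[S [NP [NP [NP [NP [Det some] [N argument]] [RelC [Rel who] [VP [V found]]]] [RelC [Rel who] [VP [V photographed]]]] [Conj or] [NP [Det this] [N argument]]] [VP [V slept] [NP [Det this] [N letter]]]]
The span 'some argument who found who photographed' is the NP node built by NP → NP RelC.
Its mother is the NP built by NP → NP Conj NP.

NP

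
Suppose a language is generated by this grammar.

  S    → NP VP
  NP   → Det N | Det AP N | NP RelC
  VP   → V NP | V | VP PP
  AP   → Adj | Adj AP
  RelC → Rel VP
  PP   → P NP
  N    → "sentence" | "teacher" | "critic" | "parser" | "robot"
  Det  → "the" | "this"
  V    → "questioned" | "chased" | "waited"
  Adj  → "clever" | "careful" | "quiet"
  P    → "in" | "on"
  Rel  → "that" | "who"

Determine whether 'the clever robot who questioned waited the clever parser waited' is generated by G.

Ungrammatical

For S → NP VP, every NP-prefix leaves a non-VP remainder: after 'the clever robot' the remainder is not a VP; after 'the clever robot who questioned' the remainder is not a VP.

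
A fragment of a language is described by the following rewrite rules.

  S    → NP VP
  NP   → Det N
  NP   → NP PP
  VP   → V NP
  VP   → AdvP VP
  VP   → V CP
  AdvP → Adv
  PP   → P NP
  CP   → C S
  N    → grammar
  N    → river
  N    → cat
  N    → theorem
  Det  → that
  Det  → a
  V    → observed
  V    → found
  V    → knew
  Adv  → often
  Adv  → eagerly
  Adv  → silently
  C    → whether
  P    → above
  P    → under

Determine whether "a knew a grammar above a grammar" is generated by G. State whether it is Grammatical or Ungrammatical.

A Det word can never sit immediately before a V word in any string this grammar generates, so the substring 'a knew' rules out a derivation.

Ungrammatical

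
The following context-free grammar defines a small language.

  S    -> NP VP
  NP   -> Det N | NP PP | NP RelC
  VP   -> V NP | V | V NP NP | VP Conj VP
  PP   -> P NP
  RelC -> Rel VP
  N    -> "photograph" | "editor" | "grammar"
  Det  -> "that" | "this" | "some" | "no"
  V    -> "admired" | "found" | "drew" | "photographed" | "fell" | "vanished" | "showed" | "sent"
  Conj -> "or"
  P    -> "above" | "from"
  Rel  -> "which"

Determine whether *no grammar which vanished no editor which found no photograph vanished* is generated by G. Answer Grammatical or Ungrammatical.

Grammatical

S
  NP
    NP
      Det: no
      N: grammar
    RelC
      Rel: which
      VP
        V: vanished
        NP
          NP
            Det: no
            N: editor
          RelC
            Rel: which
            VP
              V: found
              NP
                Det: no
                N: photograph
  VP
    V: vanished
Every word is introduced by a lexical rule and the phrasal rules combine the resulting categories into a single S.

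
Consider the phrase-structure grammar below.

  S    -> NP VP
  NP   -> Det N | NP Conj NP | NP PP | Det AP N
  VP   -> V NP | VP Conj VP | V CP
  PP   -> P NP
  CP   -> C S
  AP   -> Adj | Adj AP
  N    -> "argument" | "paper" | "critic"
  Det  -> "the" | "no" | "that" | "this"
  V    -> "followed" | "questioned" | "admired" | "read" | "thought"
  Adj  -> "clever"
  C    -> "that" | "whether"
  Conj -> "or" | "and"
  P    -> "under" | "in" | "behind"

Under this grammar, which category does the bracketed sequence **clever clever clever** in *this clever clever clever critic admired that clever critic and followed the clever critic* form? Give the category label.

[S [NP [Det this] [AP [Adj clever] [AP [Adj clever] [AP [Adj clever]]]] [N critic]] [VP [VP [V admired] [NP [Det that] [AP [Adj clever]] [N critic]]] [Conj and] [VP [V followed] [NP [Det the] [AP [Adj clever]] [N critic]]]]]
The span 'clever clever clever' is the AP node built by AP → Adj AP.

AP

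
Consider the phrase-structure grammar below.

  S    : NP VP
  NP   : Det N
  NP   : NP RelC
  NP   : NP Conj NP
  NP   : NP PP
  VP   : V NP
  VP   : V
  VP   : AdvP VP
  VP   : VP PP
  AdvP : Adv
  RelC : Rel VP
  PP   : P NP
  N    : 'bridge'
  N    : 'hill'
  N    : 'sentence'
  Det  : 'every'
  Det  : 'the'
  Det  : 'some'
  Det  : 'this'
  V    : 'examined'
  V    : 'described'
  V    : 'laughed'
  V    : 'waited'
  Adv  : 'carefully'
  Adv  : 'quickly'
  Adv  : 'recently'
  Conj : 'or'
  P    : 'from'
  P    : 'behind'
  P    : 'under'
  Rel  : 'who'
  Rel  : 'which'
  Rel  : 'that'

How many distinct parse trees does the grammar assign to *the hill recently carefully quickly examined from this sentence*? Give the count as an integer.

Two of the 4 distinct bracketings:
[S [NP [Det the] [N hill]] [VP [AdvP [Adv recently]] [VP [AdvP [Adv carefully]] [VP [AdvP [Adv quickly]] [VP [VP [V examined]] [PP [P from] [NP [Det this] [N sentence]]]]]]]]
[S [NP [Det the] [N hill]] [VP [AdvP [Adv recently]] [VP [AdvP [Adv carefully]] [VP [VP [AdvP [Adv quickly]] [VP [V examined]]] [PP [P from] [NP [Det this] [N sentence]]]]]]]
The trees differ in how a recursive rule is bracketed over the same span.

4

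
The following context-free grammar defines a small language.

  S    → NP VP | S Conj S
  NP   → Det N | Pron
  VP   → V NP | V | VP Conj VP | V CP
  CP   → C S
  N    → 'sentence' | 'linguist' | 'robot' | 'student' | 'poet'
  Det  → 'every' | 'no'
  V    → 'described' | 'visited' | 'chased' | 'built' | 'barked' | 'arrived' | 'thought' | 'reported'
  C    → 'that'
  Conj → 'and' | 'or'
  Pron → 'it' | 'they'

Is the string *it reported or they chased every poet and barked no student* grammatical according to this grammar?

S
  S
    NP
      Pron: it
    VP
      V: reported
  Conj: or
  S
    NP
      Pron: they
    VP
      VP
        V: chased
        NP
          Det: every
          N: poet
      Conj: and
      VP
        V: barked
        NP
          Det: no
          N: student
Each bracket corresponds to one application of a listed rule, so the string is derivable from S.

Grammatical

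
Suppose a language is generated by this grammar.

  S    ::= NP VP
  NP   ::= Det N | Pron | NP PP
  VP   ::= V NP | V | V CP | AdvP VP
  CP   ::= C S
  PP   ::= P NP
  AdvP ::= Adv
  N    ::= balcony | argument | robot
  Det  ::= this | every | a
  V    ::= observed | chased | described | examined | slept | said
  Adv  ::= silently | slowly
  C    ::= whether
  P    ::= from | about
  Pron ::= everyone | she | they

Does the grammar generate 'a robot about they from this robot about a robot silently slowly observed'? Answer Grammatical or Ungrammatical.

Grammatical

S
  NP
    NP
      Det: a
      N: robot
    PP
      P: about
      NP
        NP
          Pron: they
        PP
          P: from
          NP
            NP
              Det: this
              N: robot
            PP
              P: about
              NP
                Det: a
                N: robot
  VP
    AdvP
      Adv: silently
    VP
      AdvP
        Adv: slowly
      VP
        V: observed
The bracketing above is licensed at every node by one of the given productions, with S at the root.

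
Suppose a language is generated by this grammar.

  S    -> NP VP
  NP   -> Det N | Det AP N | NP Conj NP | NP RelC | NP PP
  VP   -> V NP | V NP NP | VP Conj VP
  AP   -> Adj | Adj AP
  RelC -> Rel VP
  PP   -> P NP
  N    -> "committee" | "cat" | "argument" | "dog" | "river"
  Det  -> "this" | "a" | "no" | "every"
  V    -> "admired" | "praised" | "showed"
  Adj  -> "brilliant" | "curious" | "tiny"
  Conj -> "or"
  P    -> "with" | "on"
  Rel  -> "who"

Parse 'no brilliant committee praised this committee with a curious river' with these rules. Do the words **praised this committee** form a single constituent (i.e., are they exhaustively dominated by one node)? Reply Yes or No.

[S [NP [Det no] [AP [Adj brilliant]] [N committee]] [VP [V praised] [NP [NP [Det this] [N committee]] [PP [P with] [NP [Det a] [AP [Adj curious]] [N river]]]]]]
The smallest constituent containing 'praised this committee' is the VP spanning 'praised this committee with a curious river'; no single node in the tree dominates exactly the given words.

No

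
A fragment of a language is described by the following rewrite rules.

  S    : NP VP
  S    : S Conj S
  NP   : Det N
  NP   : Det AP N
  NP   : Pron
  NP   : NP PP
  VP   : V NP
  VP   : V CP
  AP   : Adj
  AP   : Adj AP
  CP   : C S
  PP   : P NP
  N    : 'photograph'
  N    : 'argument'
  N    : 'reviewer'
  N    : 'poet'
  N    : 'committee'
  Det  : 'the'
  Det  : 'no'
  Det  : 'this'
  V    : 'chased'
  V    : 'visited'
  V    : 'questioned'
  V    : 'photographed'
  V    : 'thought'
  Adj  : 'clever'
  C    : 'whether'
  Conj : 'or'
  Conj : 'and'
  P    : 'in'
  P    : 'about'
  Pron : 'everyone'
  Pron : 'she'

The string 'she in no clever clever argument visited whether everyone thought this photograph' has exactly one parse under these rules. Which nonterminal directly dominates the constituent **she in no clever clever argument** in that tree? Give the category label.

S
  NP
    NP
      Pron: she
    PP
      P: in
      NP
        Det: no
        AP
          Adj: clever
          AP
            Adj: clever
        N: argument
  VP
    V: visited
    CP
      C: whether
      S
        NP
          Pron: everyone
        VP
          V: thought
          NP
            Det: this
            N: photograph
The span 'she in no clever clever argument' is the NP node built by NP → NP PP.
Its mother is the S built by S → NP VP.

S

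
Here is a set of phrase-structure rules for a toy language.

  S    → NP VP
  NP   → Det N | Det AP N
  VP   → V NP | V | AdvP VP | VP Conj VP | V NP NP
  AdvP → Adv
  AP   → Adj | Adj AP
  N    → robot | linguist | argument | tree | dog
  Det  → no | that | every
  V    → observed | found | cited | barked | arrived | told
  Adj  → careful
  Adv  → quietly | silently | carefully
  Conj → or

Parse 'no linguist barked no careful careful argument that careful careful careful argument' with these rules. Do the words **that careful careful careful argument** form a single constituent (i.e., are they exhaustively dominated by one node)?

Yes

[S [NP [Det no] [N linguist]] [VP [V barked] [NP [Det no] [AP [Adj careful] [AP [Adj careful]]] [N argument]] [NP [Det that] [AP [Adj careful] [AP [Adj careful] [AP [Adj careful]]]] [N argument]]]]
The words 'that careful careful careful argument' are exhaustively dominated by a single NP node (built by NP → Det AP N), so they form a constituent.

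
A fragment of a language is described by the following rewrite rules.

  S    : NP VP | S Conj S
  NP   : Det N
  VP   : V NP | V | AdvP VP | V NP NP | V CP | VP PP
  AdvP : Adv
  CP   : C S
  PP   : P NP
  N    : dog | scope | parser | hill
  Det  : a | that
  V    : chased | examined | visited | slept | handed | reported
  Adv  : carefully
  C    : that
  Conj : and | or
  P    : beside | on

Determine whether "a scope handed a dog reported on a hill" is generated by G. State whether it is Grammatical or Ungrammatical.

Ungrammatical

For S → NP VP, the only prefix that parses as NP is 'a scope', but the remainder 'handed a dog reported on a hill' is not a VP under these rules. The alternative S rule S → S Conj S likewise has no satisfying split.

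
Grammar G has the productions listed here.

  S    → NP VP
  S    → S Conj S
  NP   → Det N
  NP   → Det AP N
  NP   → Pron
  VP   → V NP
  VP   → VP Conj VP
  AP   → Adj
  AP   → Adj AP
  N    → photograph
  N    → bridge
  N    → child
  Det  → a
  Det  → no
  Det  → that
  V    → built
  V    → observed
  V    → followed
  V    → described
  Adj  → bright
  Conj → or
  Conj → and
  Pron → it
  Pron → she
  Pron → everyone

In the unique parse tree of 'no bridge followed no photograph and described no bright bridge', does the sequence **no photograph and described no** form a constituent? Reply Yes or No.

No

[S [NP [Det no] [N bridge]] [VP [VP [V followed] [NP [Det no] [N photograph]]] [Conj and] [VP [V described] [NP [Det no] [AP [Adj bright]] [N bridge]]]]]
The smallest constituent containing 'no photograph and described no' is the VP spanning 'followed no photograph and described no bright bridge'; no single node in the tree dominates exactly the given words.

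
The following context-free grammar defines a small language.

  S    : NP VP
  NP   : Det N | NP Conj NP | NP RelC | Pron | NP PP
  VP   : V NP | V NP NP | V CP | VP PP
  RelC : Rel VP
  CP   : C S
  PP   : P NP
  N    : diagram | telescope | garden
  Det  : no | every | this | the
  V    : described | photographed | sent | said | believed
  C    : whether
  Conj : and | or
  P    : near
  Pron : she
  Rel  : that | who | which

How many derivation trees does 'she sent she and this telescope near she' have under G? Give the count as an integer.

3

Two of the 3 distinct bracketings:
[S [NP [Pron she]] [VP [V sent] [NP [NP [Pron she]] [Conj and] [NP [NP [Det this] [N telescope]] [PP [P near] [NP [Pron she]]]]]]]
[S [NP [Pron she]] [VP [V sent] [NP [NP [NP [Pron she]] [Conj and] [NP [Det this] [N telescope]]] [PP [P near] [NP [Pron she]]]]]]
The trees differ in how a recursive rule is bracketed over the same span.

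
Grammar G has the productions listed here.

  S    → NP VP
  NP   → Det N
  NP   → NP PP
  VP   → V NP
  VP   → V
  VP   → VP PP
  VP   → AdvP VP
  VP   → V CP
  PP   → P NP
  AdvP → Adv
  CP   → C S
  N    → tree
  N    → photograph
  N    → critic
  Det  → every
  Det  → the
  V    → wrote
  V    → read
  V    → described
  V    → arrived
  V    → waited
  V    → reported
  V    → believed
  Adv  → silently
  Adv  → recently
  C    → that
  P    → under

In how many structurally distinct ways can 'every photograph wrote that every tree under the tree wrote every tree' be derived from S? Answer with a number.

1

[S [NP [Det every] [N photograph]] [VP [V wrote] [CP [C that] [S [NP [NP [Det every] [N tree]] [PP [P under] [NP [Det the] [N tree]]]] [VP [V wrote] [NP [Det every] [N tree]]]]]]]
No rule offers an alternative attachment or grouping for any span, so this is the only derivation.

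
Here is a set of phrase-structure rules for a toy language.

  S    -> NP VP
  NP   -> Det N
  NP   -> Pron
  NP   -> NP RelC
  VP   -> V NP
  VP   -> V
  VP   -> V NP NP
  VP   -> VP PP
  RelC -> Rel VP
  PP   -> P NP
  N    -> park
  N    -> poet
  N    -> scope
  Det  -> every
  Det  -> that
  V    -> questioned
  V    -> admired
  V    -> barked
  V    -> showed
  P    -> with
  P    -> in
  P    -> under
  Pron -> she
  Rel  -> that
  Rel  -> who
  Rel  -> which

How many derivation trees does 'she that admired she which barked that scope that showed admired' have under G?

Two of the 7 distinct bracketings:
[S [NP [NP [Pron she]] [RelC [Rel that] [VP [V admired] [NP [NP [Pron she]] [RelC [Rel which] [VP [V barked] [NP [NP [Det that] [N scope]] [RelC [Rel that] [VP [V showed]]]]]]]]]] [VP [V admired]]]
[S [NP [NP [Pron she]] [RelC [Rel that] [VP [V admired] [NP [NP [NP [Pron she]] [RelC [Rel which] [VP [V barked] [NP [Det that] [N scope]]]]] [RelC [Rel that] [VP [V showed]]]]]]] [VP [V admired]]]
The trees differ in how a recursive rule is bracketed over the same span.

7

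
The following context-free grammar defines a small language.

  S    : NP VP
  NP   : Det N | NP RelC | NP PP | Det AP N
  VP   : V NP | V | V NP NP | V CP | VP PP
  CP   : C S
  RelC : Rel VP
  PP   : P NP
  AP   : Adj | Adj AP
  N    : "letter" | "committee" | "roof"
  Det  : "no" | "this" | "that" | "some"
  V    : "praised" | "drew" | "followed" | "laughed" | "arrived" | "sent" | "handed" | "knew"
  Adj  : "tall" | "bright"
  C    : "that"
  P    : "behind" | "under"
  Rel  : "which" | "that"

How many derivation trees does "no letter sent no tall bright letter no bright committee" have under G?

[S [NP [Det no] [N letter]] [VP [V sent] [NP [Det no] [AP [Adj tall] [AP [Adj bright]]] [N letter]] [NP [Det no] [AP [Adj bright]] [N committee]]]]
No rule offers an alternative attachment or grouping for any span, so this is the only derivation.

1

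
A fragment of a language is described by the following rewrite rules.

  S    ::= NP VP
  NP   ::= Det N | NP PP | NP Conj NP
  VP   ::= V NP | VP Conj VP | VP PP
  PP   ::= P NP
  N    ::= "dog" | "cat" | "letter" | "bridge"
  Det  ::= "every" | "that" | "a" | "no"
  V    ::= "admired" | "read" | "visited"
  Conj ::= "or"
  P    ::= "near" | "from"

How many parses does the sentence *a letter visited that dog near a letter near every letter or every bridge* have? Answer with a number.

Two of the 9 distinct bracketings:
[S [NP [Det a] [N letter]] [VP [V visited] [NP [NP [Det that] [N dog]] [PP [P near] [NP [NP [Det a] [N letter]] [PP [P near] [NP [NP [Det every] [N letter]] [Conj or] [NP [Det every] [N bridge]]]]]]]]]
[S [NP [Det a] [N letter]] [VP [V visited] [NP [NP [Det that] [N dog]] [PP [P near] [NP [NP [NP [Det a] [N letter]] [PP [P near] [NP [Det every] [N letter]]]] [Conj or] [NP [Det every] [N bridge]]]]]]]
The trees differ in how a recursive rule is bracketed over the same span.

9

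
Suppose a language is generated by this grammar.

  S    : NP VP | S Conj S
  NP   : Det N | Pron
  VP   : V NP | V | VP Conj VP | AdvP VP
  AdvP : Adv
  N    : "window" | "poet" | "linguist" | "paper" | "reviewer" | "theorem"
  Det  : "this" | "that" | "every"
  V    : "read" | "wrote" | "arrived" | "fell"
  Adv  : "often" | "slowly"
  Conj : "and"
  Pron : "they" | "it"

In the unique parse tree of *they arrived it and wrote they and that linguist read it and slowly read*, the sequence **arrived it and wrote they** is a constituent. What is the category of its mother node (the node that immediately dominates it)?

S

S
  S
    NP
      Pron: they
    VP
      VP
        V: arrived
        NP
          Pron: it
      Conj: and
      VP
        V: wrote
        NP
          Pron: they
  Conj: and
  S
    NP
      Det: that
      N: linguist
    VP
      VP
        V: read
        NP
          Pron: it
      Conj: and
      VP
        AdvP
          Adv: slowly
        VP
          V: read
The span 'arrived it and wrote they' is the VP node built by VP → VP Conj VP.
Its mother is the S built by S → NP VP.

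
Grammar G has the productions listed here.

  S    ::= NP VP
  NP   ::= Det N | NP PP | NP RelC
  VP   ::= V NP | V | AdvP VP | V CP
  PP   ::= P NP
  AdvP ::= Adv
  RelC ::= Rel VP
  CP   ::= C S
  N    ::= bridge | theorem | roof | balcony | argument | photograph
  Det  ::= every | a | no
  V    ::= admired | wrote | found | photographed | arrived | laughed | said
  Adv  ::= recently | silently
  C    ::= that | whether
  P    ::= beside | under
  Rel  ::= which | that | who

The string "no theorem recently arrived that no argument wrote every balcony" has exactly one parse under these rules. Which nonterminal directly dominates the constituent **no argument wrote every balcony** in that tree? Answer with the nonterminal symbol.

[S [NP [Det no] [N theorem]] [VP [AdvP [Adv recently]] [VP [V arrived] [CP [C that] [S [NP [Det no] [N argument]] [VP [V wrote] [NP [Det every] [N balcony]]]]]]]]
The span 'no argument wrote every balcony' is the S node built by S → NP VP.
Its mother is the CP built by CP → C S.

CP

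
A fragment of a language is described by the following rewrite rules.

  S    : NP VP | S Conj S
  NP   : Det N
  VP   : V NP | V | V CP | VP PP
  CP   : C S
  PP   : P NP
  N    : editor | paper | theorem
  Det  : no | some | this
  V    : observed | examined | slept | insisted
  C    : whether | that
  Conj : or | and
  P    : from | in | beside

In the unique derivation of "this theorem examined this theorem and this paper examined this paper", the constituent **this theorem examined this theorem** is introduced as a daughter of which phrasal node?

S

[S [S [NP [Det this] [N theorem]] [VP [V examined] [NP [Det this] [N theorem]]]] [Conj and] [S [NP [Det this] [N paper]] [VP [V examined] [NP [Det this] [N paper]]]]]
The span 'this theorem examined this theorem' is the S node built by S → NP VP.
Its mother is the S built by S → S Conj S.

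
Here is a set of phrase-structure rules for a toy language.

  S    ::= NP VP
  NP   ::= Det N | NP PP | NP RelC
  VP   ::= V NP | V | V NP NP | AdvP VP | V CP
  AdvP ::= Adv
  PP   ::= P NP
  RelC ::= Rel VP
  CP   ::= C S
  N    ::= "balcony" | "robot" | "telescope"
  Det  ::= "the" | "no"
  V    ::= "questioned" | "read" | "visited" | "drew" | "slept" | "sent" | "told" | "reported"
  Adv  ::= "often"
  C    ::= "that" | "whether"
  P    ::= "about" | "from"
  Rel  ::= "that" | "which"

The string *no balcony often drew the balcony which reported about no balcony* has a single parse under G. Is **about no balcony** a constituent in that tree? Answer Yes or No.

Yes

[S [NP [Det no] [N balcony]] [VP [AdvP [Adv often]] [VP [V drew] [NP [NP [NP [Det the] [N balcony]] [RelC [Rel which] [VP [V reported]]]] [PP [P about] [NP [Det no] [N balcony]]]]]]]
The words 'about no balcony' are exhaustively dominated by a single PP node (built by PP → P NP), so they form a constituent.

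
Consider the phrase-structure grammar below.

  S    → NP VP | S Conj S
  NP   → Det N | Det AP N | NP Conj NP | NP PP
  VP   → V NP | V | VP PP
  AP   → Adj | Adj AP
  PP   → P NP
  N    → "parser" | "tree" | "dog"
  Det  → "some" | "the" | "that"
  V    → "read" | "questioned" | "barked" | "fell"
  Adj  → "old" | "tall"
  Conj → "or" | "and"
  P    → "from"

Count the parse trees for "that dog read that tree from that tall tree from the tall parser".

5

Two of the 5 distinct bracketings:
[S [NP [Det that] [N dog]] [VP [V read] [NP [NP [Det that] [N tree]] [PP [P from] [NP [NP [Det that] [AP [Adj tall]] [N tree]] [PP [P from] [NP [Det the] [AP [Adj tall]] [N parser]]]]]]]]
[S [NP [Det that] [N dog]] [VP [V read] [NP [NP [NP [Det that] [N tree]] [PP [P from] [NP [Det that] [AP [Adj tall]] [N tree]]]] [PP [P from] [NP [Det the] [AP [Adj tall]] [N parser]]]]]]
The trees differ in how a recursive rule is bracketed over the same span.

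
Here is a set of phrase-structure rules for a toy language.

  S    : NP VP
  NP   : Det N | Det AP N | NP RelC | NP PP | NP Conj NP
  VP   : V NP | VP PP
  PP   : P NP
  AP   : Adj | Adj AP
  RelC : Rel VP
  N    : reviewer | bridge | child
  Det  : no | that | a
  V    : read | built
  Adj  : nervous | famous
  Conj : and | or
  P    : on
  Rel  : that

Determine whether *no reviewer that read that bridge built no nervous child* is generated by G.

S
  NP
    NP
      Det: no
      N: reviewer
    RelC
      Rel: that
      VP
        V: read
        NP
          Det: that
          N: bridge
  VP
    V: built
    NP
      Det: no
      AP
        Adj: nervous
      N: child
Every word is introduced by a lexical rule and the phrasal rules combine the resulting categories into a single S.

Grammatical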